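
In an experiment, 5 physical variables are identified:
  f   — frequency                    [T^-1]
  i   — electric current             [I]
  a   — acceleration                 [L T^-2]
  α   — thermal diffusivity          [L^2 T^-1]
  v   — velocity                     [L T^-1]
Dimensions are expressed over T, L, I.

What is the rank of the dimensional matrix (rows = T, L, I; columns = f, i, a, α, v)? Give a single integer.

Write exponents as rows T,L,I / cols f,i,a,α,v:
  T: [-1  0 -2 -1 -1]
  L: [ 0  0  1  2  1]
  I: [ 0  1  0  0  0]
Row reduction gives pivot columns f,i,a; rank = 3

3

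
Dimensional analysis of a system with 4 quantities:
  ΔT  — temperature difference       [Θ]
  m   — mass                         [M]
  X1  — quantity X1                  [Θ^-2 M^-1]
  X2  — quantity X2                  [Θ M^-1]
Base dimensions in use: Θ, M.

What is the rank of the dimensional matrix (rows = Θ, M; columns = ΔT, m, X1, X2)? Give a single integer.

2

Dimensional matrix (Θ×M by ΔT×m×X1×X2):
  Θ: [ 1  0 -2  1]
  M: [ 0  1 -1 -1]
Echelon form has 2 nonzero rows (pivots: ΔT,m)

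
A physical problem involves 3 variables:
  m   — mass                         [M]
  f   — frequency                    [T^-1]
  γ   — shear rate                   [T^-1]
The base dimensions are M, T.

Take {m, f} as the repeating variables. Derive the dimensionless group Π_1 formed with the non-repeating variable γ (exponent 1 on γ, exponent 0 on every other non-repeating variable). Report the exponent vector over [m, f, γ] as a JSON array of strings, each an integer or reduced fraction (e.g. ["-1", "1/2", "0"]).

["0", "-1", "1"]

Exponent matrix [M,T] × [m,f,γ]:
  M: [ 1  0  0]
  T: [ 0 -1 -1]
Row reduction gives pivot columns m,f; rank = 2
Pivot set = {m,f}, free = {γ}
RREF:
  r0: [   1    0    0]
  r1: [   0    1    1]
Fix exponent of γ at 1; solve each RREF row for its pivot's exponent:
  r0: exp(m) + (0)·1 = 0 ⇒ exp(m) = 0
  r1: exp(f) + (1)·1 = 0 ⇒ exp(f) = -1
Π_1 = f^-1 · γ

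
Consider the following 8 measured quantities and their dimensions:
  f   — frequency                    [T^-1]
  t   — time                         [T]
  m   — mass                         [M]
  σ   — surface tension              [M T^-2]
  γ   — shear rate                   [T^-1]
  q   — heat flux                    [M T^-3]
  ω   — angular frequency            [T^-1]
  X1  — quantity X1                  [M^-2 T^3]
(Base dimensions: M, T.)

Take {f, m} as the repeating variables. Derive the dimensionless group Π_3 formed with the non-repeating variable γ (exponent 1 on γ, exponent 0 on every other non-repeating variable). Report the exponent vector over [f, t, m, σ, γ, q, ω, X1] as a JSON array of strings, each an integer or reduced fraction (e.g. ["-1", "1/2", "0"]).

["-1", "0", "0", "0", "1", "0", "0", "0"]

Write exponents as rows M,T / cols f,t,m,σ,γ,q,ω,X1:
  M: [ 0  0  1  1  0  1  0 -2]
  T: [-1  1  0 -2 -1 -3 -1  3]
Echelon form has 2 nonzero rows (pivots: f,m)
Repeat: f,m; free: t,σ,γ,q,ω,X1
RREF:
  r0: [   1   -1    0    2    1    3    1   -3]
  r1: [   0    0    1    1    0    1    0   -2]
Fix exponent of γ at 1, t at 0, σ at 0, q at 0, ω at 0, X1 at 0; solve each RREF row for its pivot's exponent:
  r0: exp(f) + (1)·1 = 0 ⇒ exp(f) = -1
  r1: exp(m) + (0)·1 = 0 ⇒ exp(m) = 0
Π_3 = f^-1 · γ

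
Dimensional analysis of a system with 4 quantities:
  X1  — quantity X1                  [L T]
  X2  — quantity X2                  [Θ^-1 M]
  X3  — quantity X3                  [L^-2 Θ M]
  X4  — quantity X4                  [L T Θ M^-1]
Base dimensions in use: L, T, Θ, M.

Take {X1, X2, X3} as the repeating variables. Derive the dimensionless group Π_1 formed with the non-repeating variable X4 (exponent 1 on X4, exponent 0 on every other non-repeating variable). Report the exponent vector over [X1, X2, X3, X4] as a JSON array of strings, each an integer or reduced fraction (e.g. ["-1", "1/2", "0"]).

["-1", "1", "0", "1"]

Dimensional matrix (L×T×Θ×M by X1×X2×X3×X4):
  L: [ 1  0 -2  1]
  T: [ 1  0  0  1]
  Θ: [ 0 -1  1  1]
  M: [ 0  1  1 -1]
RREF → pivots at {X1,X2,X3} ⇒ r = 3
Pivot set = {X1,X2,X3}, free = {X4}
RREF:
  r0: [   1    0    0    1]
  r1: [   0    1    0   -1]
  r2: [   0    0    1    0]
  r3: [   0    0    0    0]
Fix exponent of X4 at 1; solve each RREF row for its pivot's exponent:
  r0: exp(X1) + (1)·1 = 0 ⇒ exp(X1) = -1
  r1: exp(X2) + (-1)·1 = 0 ⇒ exp(X2) = 1
  r2: exp(X3) + (0)·1 = 0 ⇒ exp(X3) = 0
Π_1 = X1^-1 · X2 · X4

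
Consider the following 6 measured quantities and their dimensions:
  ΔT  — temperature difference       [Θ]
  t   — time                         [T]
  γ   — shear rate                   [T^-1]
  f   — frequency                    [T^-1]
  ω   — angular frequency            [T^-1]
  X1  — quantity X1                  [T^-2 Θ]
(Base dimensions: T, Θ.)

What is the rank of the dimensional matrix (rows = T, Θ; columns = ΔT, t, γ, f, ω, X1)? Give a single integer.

Write exponents as rows T,Θ / cols ΔT,t,γ,f,ω,X1:
  T: [ 0  1 -1 -1 -1 -2]
  Θ: [ 1  0  0  0  0  1]
Row reduction gives pivot columns ΔT,t; rank = 2

2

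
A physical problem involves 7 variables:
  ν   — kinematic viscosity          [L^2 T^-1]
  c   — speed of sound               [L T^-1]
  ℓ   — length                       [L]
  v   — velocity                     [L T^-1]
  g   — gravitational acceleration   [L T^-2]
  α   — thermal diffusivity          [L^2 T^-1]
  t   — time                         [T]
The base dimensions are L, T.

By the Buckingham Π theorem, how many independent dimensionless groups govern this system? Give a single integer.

5

Exponent matrix [L,T] × [ν,c,ℓ,v,g,α,t]:
  L: [ 2  1  1  1  1  2  0]
  T: [-1 -1  0 -1 -2 -1  1]
Echelon form has 2 nonzero rows (pivots: ν,c)
n=7, r=2 ⇒ 5 dimensionless groups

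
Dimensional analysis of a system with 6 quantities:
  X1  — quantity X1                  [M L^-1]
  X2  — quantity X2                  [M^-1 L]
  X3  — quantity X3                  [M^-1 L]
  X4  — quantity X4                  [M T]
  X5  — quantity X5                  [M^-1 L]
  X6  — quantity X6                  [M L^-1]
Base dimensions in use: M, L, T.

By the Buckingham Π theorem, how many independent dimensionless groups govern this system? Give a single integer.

Write exponents as rows M,L,T / cols X1,X2,X3,X4,X5,X6:
  M: [ 1 -1 -1  1 -1  1]
  L: [-1  1  1  0  1 -1]
  T: [ 0  0  0  1  0  0]
RREF → pivots at {X1,X4} ⇒ r = 2
Π count = n − r = 6 − 2 = 4

4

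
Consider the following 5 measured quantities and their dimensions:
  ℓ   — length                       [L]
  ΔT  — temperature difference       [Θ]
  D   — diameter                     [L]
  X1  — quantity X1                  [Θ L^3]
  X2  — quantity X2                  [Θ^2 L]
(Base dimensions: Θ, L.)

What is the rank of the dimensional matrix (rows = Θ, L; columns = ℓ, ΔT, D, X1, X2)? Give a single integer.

Exponent matrix [Θ,L] × [ℓ,ΔT,D,X1,X2]:
  Θ: [ 0  1  0  1  2]
  L: [ 1  0  1  3  1]
RREF → pivots at {ℓ,ΔT} ⇒ r = 2

2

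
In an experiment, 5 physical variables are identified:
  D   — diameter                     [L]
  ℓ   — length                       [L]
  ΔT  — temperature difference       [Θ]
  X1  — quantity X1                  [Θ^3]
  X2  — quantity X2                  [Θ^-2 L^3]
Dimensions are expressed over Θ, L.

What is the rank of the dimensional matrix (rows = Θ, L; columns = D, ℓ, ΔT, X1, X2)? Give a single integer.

2

Write exponents as rows Θ,L / cols D,ℓ,ΔT,X1,X2:
  Θ: [ 0  0  1  3 -2]
  L: [ 1  1  0  0  3]
RREF → pivots at {D,ΔT} ⇒ r = 2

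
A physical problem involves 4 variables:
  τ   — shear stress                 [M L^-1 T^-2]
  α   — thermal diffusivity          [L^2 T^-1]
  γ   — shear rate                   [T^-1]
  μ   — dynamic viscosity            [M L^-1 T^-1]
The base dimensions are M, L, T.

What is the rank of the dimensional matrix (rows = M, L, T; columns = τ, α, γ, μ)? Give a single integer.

3

Dimensional matrix (M×L×T by τ×α×γ×μ):
  M: [ 1  0  0  1]
  L: [-1  2  0 -1]
  T: [-2 -1 -1 -1]
RREF → pivots at {τ,α,γ} ⇒ r = 3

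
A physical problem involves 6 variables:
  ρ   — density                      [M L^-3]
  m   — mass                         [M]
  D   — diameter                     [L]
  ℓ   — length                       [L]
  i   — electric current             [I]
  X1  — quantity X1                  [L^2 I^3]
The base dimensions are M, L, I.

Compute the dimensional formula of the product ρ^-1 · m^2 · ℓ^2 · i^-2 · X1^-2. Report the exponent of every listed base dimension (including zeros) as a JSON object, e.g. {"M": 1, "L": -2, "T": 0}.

{"M": 1, "L": 1, "I": -8}

Dimensional matrix (M×L×I by ρ×m×D×ℓ×i×X1):
  M: [ 1  1  0  0  0  0]
  L: [-3  0  1  1  0  2]
  I: [ 0  0  0  0  1  3]
  [M]: (-1)·1+(2)·1+(2)·0+(-2)·0+(-2)·0 = 1
  [L]: (-1)·-3+(2)·0+(2)·1+(-2)·0+(-2)·2 = 1
  [I]: (-1)·0+(2)·0+(2)·0+(-2)·1+(-2)·3 = -8
⇒ M L I^-8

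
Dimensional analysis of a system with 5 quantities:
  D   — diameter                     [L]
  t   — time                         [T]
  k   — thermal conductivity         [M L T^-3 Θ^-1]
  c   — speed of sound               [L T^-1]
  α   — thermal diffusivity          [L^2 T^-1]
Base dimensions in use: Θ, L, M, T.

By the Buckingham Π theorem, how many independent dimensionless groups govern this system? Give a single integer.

Dimensional matrix (Θ×L×M×T by D×t×k×c×α):
  Θ: [ 0  0 -1  0  0]
  L: [ 1  0  1  1  2]
  M: [ 0  0  1  0  0]
  T: [ 0  1 -3 -1 -1]
Row reduction gives pivot columns D,t,k; rank = 3
n=5, r=3 ⇒ 2 dimensionless groups

2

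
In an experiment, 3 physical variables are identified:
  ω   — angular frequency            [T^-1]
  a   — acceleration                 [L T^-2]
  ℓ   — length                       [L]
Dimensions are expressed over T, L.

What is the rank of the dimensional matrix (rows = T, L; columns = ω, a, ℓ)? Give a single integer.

Write exponents as rows T,L / cols ω,a,ℓ:
  T: [-1 -2  0]
  L: [ 0  1  1]
Row reduction gives pivot columns ω,a; rank = 2

2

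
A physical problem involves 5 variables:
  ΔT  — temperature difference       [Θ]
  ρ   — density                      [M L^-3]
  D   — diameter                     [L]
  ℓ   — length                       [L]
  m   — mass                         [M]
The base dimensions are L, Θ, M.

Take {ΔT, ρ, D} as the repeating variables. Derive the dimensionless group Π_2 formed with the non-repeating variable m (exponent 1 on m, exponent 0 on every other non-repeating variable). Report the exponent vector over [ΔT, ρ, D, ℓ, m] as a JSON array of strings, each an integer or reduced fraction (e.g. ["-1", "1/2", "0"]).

Dimensional matrix (L×Θ×M by ΔT×ρ×D×ℓ×m):
  L: [ 0 -3  1  1  0]
  Θ: [ 1  0  0  0  0]
  M: [ 0  1  0  0  1]
RREF → pivots at {ΔT,ρ,D} ⇒ r = 3
Pivot set = {ΔT,ρ,D}, free = {ℓ,m}
RREF:
  r0: [   1    0    0    0    0]
  r1: [   0    1    0    0    1]
  r2: [   0    0    1    1    3]
Fix exponent of m at 1, ℓ at 0; solve each RREF row for its pivot's exponent:
  r0: exp(ΔT) + (0)·1 = 0 ⇒ exp(ΔT) = 0
  r1: exp(ρ) + (1)·1 = 0 ⇒ exp(ρ) = -1
  r2: exp(D) + (3)·1 = 0 ⇒ exp(D) = -3
Π_2 = ρ^-1 · D^-3 · m

["0", "-1", "-3", "0", "1"]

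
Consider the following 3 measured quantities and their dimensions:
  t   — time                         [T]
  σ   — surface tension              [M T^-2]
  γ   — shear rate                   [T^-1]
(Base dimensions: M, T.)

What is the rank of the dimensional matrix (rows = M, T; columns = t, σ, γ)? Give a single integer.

2

Exponent matrix [M,T] × [t,σ,γ]:
  M: [ 0  1  0]
  T: [ 1 -2 -1]
Row reduction gives pivot columns t,σ; rank = 2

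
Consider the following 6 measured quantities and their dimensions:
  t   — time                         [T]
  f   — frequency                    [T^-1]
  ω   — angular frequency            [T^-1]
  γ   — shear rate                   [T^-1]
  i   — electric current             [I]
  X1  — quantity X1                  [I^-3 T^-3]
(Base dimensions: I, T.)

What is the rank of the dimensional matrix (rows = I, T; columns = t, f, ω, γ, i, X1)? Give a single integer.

Write exponents as rows I,T / cols t,f,ω,γ,i,X1:
  I: [ 0  0  0  0  1 -3]
  T: [ 1 -1 -1 -1  0 -3]
Echelon form has 2 nonzero rows (pivots: t,i)

2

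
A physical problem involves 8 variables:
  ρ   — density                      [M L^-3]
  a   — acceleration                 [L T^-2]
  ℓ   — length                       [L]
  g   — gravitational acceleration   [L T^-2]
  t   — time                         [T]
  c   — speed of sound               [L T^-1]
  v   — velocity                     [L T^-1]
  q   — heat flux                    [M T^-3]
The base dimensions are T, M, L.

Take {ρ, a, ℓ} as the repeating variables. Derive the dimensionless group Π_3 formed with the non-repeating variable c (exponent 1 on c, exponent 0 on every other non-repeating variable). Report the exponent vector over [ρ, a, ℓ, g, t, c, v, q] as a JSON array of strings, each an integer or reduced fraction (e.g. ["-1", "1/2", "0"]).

["0", "-1/2", "-1/2", "0", "0", "1", "0", "0"]

Write exponents as rows T,M,L / cols ρ,a,ℓ,g,t,c,v,q:
  T: [ 0 -2  0 -2  1 -1 -1 -3]
  M: [ 1  0  0  0  0  0  0  1]
  L: [-3  1  1  1  0  1  1  0]
Row reduction gives pivot columns ρ,a,ℓ; rank = 3
Repeat: ρ,a,ℓ; free: g,t,c,v,q
RREF:
  r0: [   1    0    0    0    0    0    0    1]
  r1: [   0    1    0    1 -1/2  1/2  1/2  3/2]
  r2: [   0    0    1    0  1/2  1/2  1/2  3/2]
Fix exponent of c at 1, g at 0, t at 0, v at 0, q at 0; solve each RREF row for its pivot's exponent:
  r0: exp(ρ) + (0)·1 = 0 ⇒ exp(ρ) = 0
  r1: exp(a) + (1/2)·1 = 0 ⇒ exp(a) = -1/2
  r2: exp(ℓ) + (1/2)·1 = 0 ⇒ exp(ℓ) = -1/2
Π_3 = a^(-1/2) · ℓ^(-1/2) · c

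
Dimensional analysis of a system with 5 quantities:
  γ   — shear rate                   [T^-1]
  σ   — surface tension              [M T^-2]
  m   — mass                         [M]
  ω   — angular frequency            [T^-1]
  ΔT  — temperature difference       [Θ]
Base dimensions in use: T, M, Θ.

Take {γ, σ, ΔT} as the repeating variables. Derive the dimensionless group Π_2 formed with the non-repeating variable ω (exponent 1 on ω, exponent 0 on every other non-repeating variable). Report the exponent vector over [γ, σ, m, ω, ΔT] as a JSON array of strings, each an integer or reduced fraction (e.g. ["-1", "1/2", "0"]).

["-1", "0", "0", "1", "0"]

Write exponents as rows T,M,Θ / cols γ,σ,m,ω,ΔT:
  T: [-1 -2  0 -1  0]
  M: [ 0  1  1  0  0]
  Θ: [ 0  0  0  0  1]
Echelon form has 3 nonzero rows (pivots: γ,σ,ΔT)
Repeat: γ,σ,ΔT; free: m,ω
RREF:
  r0: [   1    0   -2    1    0]
  r1: [   0    1    1    0    0]
  r2: [   0    0    0    0    1]
Fix exponent of ω at 1, m at 0; solve each RREF row for its pivot's exponent:
  r0: exp(γ) + (1)·1 = 0 ⇒ exp(γ) = -1
  r1: exp(σ) + (0)·1 = 0 ⇒ exp(σ) = 0
  r2: exp(ΔT) + (0)·1 = 0 ⇒ exp(ΔT) = 0
Π_2 = γ^-1 · ω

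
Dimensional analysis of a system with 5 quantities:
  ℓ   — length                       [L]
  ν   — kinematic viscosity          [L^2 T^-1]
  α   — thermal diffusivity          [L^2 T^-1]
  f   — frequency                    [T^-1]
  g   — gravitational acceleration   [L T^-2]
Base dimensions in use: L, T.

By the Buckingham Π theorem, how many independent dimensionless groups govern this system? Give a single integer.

Exponent matrix [L,T] × [ℓ,ν,α,f,g]:
  L: [ 1  2  2  0  1]
  T: [ 0 -1 -1 -1 -2]
Echelon form has 2 nonzero rows (pivots: ℓ,ν)
5 vars − rank 2 = 3 Π groups

3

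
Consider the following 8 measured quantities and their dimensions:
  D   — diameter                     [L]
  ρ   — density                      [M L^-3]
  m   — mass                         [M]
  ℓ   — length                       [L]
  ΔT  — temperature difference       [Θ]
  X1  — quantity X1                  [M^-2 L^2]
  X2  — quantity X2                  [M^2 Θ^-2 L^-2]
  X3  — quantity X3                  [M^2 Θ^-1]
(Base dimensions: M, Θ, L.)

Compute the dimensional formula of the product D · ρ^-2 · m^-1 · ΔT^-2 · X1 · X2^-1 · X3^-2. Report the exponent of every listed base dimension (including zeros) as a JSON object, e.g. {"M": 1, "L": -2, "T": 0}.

Dimensional matrix (M×Θ×L by D×ρ×m×ℓ×ΔT×X1×X2×X3):
  M: [ 0  1  1  0  0 -2  2  2]
  Θ: [ 0  0  0  0  1  0 -2 -1]
  L: [ 1 -3  0  1  0  2 -2  0]
  [M]: (1)·0+(-2)·1+(-1)·1+(-2)·0+(1)·-2+(-1)·2+(-2)·2 = -11
  [Θ]: (1)·0+(-2)·0+(-1)·0+(-2)·1+(1)·0+(-1)·-2+(-2)·-1 = 2
  [L]: (1)·1+(-2)·-3+(-1)·0+(-2)·0+(1)·2+(-1)·-2+(-2)·0 = 11
⇒ M^-11 Θ^2 L^11

{"M": -11, "Θ": 2, "L": 11}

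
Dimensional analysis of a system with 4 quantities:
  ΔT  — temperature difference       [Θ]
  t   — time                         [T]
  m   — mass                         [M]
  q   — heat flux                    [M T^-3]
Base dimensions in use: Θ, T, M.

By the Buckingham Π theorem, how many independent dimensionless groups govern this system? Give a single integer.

Dimensional matrix (Θ×T×M by ΔT×t×m×q):
  Θ: [ 1  0  0  0]
  T: [ 0  1  0 -3]
  M: [ 0  0  1  1]
Row reduction gives pivot columns ΔT,t,m; rank = 3
n=4, r=3 ⇒ 1 dimensionless group

1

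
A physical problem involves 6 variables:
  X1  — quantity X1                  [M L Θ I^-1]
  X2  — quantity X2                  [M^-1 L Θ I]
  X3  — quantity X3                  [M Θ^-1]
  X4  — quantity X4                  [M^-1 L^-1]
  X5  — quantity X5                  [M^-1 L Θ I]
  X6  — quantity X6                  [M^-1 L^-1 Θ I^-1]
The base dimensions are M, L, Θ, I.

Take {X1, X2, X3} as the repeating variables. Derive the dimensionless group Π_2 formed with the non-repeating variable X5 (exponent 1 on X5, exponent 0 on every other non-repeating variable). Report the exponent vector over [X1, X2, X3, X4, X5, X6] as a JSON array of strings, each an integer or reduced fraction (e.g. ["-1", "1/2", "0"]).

Write exponents as rows M,L,Θ,I / cols X1,X2,X3,X4,X5,X6:
  M: [ 1 -1  1 -1 -1 -1]
  L: [ 1  1  0 -1  1 -1]
  Θ: [ 1  1 -1  0  1  1]
  I: [-1  1  0  0  1 -1]
Row reduction gives pivot columns X1,X2,X3; rank = 3
Repeat: X1,X2,X3; free: X4,X5,X6
RREF:
  r0: [   1    0    0 -1/2    0    0]
  r1: [   0    1    0 -1/2    1   -1]
  r2: [   0    0    1   -1    0   -2]
  r3: [   0    0    0    0    0    0]
Fix exponent of X5 at 1, X4 at 0, X6 at 0; solve each RREF row for its pivot's exponent:
  r0: exp(X1) + (0)·1 = 0 ⇒ exp(X1) = 0
  r1: exp(X2) + (1)·1 = 0 ⇒ exp(X2) = -1
  r2: exp(X3) + (0)·1 = 0 ⇒ exp(X3) = 0
Π_2 = X2^-1 · X5

["0", "-1", "0", "0", "1", "0"]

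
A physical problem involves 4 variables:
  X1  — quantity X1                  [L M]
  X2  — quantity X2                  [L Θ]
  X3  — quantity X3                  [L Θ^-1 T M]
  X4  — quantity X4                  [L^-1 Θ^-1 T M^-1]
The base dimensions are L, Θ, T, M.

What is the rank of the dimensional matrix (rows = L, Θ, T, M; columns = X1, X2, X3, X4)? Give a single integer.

3

Exponent matrix [L,Θ,T,M] × [X1,X2,X3,X4]:
  L: [ 1  1  1 -1]
  Θ: [ 0  1 -1 -1]
  T: [ 0  0  1  1]
  M: [ 1  0  1 -1]
Row reduction gives pivot columns X1,X2,X3; rank = 3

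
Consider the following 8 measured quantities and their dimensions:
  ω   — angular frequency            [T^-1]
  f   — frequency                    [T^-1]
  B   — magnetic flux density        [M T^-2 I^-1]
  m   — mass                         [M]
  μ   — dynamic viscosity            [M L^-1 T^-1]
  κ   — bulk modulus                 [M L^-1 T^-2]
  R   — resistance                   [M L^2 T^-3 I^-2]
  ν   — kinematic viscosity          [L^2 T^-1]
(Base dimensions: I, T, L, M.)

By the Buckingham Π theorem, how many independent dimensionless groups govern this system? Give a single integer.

4

Exponent matrix [I,T,L,M] × [ω,f,B,m,μ,κ,R,ν]:
  I: [ 0  0 -1  0  0  0 -2  0]
  T: [-1 -1 -2  0 -1 -2 -3 -1]
  L: [ 0  0  0  0 -1 -1  2  2]
  M: [ 0  0  1  1  1  1  1  0]
Echelon form has 4 nonzero rows (pivots: ω,B,m,μ)
8 vars − rank 4 = 4 Π groups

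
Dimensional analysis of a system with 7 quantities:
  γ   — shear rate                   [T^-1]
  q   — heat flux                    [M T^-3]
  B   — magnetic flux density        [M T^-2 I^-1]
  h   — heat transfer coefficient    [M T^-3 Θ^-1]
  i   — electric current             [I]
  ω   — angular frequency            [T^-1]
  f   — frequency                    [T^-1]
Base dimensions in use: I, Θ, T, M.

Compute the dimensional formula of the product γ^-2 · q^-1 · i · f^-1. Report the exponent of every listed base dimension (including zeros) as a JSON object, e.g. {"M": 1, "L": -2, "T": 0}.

Exponent matrix [I,Θ,T,M] × [γ,q,B,h,i,ω,f]:
  I: [ 0  0 -1  0  1  0  0]
  Θ: [ 0  0  0 -1  0  0  0]
  T: [-1 -3 -2 -3  0 -1 -1]
  M: [ 0  1  1  1  0  0  0]
  [I]: (-2)·0+(-1)·0+(1)·1+(-1)·0 = 1
  [Θ]: (-2)·0+(-1)·0+(1)·0+(-1)·0 = 0
  [T]: (-2)·-1+(-1)·-3+(1)·0+(-1)·-1 = 6
  [M]: (-2)·0+(-1)·1+(1)·0+(-1)·0 = -1
⇒ I T^6 M^-1

{"I": 1, "Θ": 0, "T": 6, "M": -1}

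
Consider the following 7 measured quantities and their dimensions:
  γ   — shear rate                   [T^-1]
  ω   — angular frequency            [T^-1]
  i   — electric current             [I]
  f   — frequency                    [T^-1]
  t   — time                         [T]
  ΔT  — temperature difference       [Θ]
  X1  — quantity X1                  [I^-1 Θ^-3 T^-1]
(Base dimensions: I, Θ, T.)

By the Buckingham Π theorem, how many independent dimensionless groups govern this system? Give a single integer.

Dimensional matrix (I×Θ×T by γ×ω×i×f×t×ΔT×X1):
  I: [ 0  0  1  0  0  0 -1]
  Θ: [ 0  0  0  0  0  1 -3]
  T: [-1 -1  0 -1  1  0 -1]
RREF → pivots at {γ,i,ΔT} ⇒ r = 3
7 vars − rank 3 = 4 Π groups

4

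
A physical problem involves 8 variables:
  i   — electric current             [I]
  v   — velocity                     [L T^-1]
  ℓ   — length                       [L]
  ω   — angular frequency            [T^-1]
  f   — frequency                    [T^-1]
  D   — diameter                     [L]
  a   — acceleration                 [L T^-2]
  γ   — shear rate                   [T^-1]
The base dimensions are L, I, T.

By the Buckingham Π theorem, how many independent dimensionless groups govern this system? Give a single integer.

5

Write exponents as rows L,I,T / cols i,v,ℓ,ω,f,D,a,γ:
  L: [ 0  1  1  0  0  1  1  0]
  I: [ 1  0  0  0  0  0  0  0]
  T: [ 0 -1  0 -1 -1  0 -2 -1]
Row reduction gives pivot columns i,v,ℓ; rank = 3
Π count = n − r = 8 − 3 = 5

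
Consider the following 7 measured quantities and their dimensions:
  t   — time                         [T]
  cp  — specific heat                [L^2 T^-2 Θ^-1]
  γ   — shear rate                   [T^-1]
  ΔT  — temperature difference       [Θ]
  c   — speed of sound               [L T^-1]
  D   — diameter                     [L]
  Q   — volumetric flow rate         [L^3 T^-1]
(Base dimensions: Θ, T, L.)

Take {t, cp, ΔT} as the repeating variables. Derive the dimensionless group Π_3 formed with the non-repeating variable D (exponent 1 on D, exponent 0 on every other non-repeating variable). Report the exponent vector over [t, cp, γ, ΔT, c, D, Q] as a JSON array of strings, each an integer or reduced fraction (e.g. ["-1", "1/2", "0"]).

Write exponents as rows Θ,T,L / cols t,cp,γ,ΔT,c,D,Q:
  Θ: [ 0 -1  0  1  0  0  0]
  T: [ 1 -2 -1  0 -1  0 -1]
  L: [ 0  2  0  0  1  1  3]
Row reduction gives pivot columns t,cp,ΔT; rank = 3
Repeat: t,cp,ΔT; free: γ,c,D,Q
RREF:
  r0: [   1    0   -1    0    0    1    2]
  r1: [   0    1    0    0  1/2  1/2  3/2]
  r2: [   0    0    0    1  1/2  1/2  3/2]
Fix exponent of D at 1, γ at 0, c at 0, Q at 0; solve each RREF row for its pivot's exponent:
  r0: exp(t) + (1)·1 = 0 ⇒ exp(t) = -1
  r1: exp(cp) + (1/2)·1 = 0 ⇒ exp(cp) = -1/2
  r2: exp(ΔT) + (1/2)·1 = 0 ⇒ exp(ΔT) = -1/2
Π_3 = t^-1 · cp^(-1/2) · ΔT^(-1/2) · D

["-1", "-1/2", "0", "-1/2", "0", "1", "0"]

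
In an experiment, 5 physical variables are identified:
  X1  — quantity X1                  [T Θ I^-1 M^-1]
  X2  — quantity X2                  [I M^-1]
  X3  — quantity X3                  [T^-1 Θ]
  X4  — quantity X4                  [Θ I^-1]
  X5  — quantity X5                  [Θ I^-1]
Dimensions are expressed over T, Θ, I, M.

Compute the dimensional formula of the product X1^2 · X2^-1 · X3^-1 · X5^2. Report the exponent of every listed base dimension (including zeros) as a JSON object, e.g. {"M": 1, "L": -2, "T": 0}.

{"T": 3, "Θ": 3, "I": -5, "M": -1}

Dimensional matrix (T×Θ×I×M by X1×X2×X3×X4×X5):
  T: [ 1  0 -1  0  0]
  Θ: [ 1  0  1  1  1]
  I: [-1  1  0 -1 -1]
  M: [-1 -1  0  0  0]
  [T]: (2)·1+(-1)·0+(-1)·-1+(2)·0 = 3
  [Θ]: (2)·1+(-1)·0+(-1)·1+(2)·1 = 3
  [I]: (2)·-1+(-1)·1+(-1)·0+(2)·-1 = -5
  [M]: (2)·-1+(-1)·-1+(-1)·0+(2)·0 = -1
⇒ T^3 Θ^3 I^-5 M^-1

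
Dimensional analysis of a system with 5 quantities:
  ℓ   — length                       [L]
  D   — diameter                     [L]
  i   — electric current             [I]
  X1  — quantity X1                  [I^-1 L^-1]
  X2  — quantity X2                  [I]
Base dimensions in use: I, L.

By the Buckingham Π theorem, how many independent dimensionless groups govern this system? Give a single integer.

3

Exponent matrix [I,L] × [ℓ,D,i,X1,X2]:
  I: [ 0  0  1 -1  1]
  L: [ 1  1  0 -1  0]
RREF → pivots at {ℓ,i} ⇒ r = 2
5 vars − rank 2 = 3 Π groups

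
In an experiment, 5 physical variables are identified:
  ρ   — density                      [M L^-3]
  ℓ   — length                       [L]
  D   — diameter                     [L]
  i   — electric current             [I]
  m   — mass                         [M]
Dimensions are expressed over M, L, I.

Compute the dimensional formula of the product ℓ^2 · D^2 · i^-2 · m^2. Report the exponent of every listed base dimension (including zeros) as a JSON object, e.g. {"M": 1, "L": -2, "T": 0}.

{"M": 2, "L": 4, "I": -2}

Write exponents as rows M,L,I / cols ρ,ℓ,D,i,m:
  M: [ 1  0  0  0  1]
  L: [-3  1  1  0  0]
  I: [ 0  0  0  1  0]
  [M]: (2)·0+(2)·0+(-2)·0+(2)·1 = 2
  [L]: (2)·1+(2)·1+(-2)·0+(2)·0 = 4
  [I]: (2)·0+(2)·0+(-2)·1+(2)·0 = -2
⇒ M^2 L^4 I^-2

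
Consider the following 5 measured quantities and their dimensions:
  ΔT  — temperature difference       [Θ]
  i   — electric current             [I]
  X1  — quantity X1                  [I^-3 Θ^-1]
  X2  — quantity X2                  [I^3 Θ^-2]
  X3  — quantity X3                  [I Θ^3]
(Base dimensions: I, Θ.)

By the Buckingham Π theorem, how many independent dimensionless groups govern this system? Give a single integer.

Dimensional matrix (I×Θ by ΔT×i×X1×X2×X3):
  I: [ 0  1 -3  3  1]
  Θ: [ 1  0 -1 -2  3]
RREF → pivots at {ΔT,i} ⇒ r = 2
Π count = n − r = 5 − 2 = 3

3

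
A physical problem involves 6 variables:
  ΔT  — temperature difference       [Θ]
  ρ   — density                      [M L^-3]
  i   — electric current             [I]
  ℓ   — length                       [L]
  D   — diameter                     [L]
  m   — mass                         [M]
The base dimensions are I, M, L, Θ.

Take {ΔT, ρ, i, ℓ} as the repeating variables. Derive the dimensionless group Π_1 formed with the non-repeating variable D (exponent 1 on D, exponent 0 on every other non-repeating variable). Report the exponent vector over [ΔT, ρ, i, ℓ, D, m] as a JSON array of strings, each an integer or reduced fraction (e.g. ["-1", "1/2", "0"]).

["0", "0", "0", "-1", "1", "0"]

Dimensional matrix (I×M×L×Θ by ΔT×ρ×i×ℓ×D×m):
  I: [ 0  0  1  0  0  0]
  M: [ 0  1  0  0  0  1]
  L: [ 0 -3  0  1  1  0]
  Θ: [ 1  0  0  0  0  0]
Echelon form has 4 nonzero rows (pivots: ΔT,ρ,i,ℓ)
Pivot set = {ΔT,ρ,i,ℓ}, free = {D,m}
RREF:
  r0: [   1    0    0    0    0    0]
  r1: [   0    1    0    0    0    1]
  r2: [   0    0    1    0    0    0]
  r3: [   0    0    0    1    1    3]
Fix exponent of D at 1, m at 0; solve each RREF row for its pivot's exponent:
  r0: exp(ΔT) + (0)·1 = 0 ⇒ exp(ΔT) = 0
  r1: exp(ρ) + (0)·1 = 0 ⇒ exp(ρ) = 0
  r2: exp(i) + (0)·1 = 0 ⇒ exp(i) = 0
  r3: exp(ℓ) + (1)·1 = 0 ⇒ exp(ℓ) = -1
Π_1 = ℓ^-1 · D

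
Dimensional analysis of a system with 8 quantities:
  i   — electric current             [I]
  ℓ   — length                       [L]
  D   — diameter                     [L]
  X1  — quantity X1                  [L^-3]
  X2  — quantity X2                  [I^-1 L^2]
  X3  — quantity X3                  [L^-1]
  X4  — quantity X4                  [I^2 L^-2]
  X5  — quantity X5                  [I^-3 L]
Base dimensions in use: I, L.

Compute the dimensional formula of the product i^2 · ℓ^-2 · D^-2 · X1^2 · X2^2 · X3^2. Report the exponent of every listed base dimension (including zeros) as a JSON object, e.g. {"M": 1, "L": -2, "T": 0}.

{"I": 0, "L": -8}

Dimensional matrix (I×L by i×ℓ×D×X1×X2×X3×X4×X5):
  I: [ 1  0  0  0 -1  0  2 -3]
  L: [ 0  1  1 -3  2 -1 -2  1]
  [I]: (2)·1+(-2)·0+(-2)·0+(2)·0+(2)·-1+(2)·0 = 0
  [L]: (2)·0+(-2)·1+(-2)·1+(2)·-3+(2)·2+(2)·-1 = -8
⇒ L^-8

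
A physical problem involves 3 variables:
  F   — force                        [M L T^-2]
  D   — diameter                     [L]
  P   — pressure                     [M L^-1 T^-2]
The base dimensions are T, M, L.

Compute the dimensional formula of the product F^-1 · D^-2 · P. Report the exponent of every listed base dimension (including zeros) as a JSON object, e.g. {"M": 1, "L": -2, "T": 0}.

{"T": 0, "M": 0, "L": -4}

Dimensional matrix (T×M×L by F×D×P):
  T: [-2  0 -2]
  M: [ 1  0  1]
  L: [ 1  1 -1]
  [T]: (-1)·-2+(-2)·0+(1)·-2 = 0
  [M]: (-1)·1+(-2)·0+(1)·1 = 0
  [L]: (-1)·1+(-2)·1+(1)·-1 = -4
⇒ L^-4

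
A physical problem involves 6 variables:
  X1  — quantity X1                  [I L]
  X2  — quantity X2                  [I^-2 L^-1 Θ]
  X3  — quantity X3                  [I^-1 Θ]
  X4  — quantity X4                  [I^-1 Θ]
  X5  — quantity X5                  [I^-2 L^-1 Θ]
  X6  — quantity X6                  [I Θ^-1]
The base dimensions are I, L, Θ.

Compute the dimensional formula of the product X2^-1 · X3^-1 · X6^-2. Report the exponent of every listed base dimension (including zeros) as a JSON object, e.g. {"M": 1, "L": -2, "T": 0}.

Write exponents as rows I,L,Θ / cols X1,X2,X3,X4,X5,X6:
  I: [ 1 -2 -1 -1 -2  1]
  L: [ 1 -1  0  0 -1  0]
  Θ: [ 0  1  1  1  1 -1]
  [I]: (-1)·-2+(-1)·-1+(-2)·1 = 1
  [L]: (-1)·-1+(-1)·0+(-2)·0 = 1
  [Θ]: (-1)·1+(-1)·1+(-2)·-1 = 0
⇒ I L

{"I": 1, "L": 1, "Θ": 0}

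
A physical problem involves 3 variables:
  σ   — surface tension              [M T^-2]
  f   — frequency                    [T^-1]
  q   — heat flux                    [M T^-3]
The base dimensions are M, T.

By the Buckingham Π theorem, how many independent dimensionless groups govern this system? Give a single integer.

Write exponents as rows M,T / cols σ,f,q:
  M: [ 1  0  1]
  T: [-2 -1 -3]
Row reduction gives pivot columns σ,f; rank = 2
Π count = n − r = 3 − 2 = 1

1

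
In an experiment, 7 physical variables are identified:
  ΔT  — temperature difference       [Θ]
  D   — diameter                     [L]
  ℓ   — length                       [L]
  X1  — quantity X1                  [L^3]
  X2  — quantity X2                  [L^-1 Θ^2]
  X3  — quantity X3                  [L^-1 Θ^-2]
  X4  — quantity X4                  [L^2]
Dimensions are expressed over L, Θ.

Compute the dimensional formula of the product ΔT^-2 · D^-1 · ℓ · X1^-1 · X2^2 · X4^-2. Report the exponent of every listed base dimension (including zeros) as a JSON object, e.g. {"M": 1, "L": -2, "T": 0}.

{"L": -9, "Θ": 2}

Exponent matrix [L,Θ] × [ΔT,D,ℓ,X1,X2,X3,X4]:
  L: [ 0  1  1  3 -1 -1  2]
  Θ: [ 1  0  0  0  2 -2  0]
  [L]: (-2)·0+(-1)·1+(1)·1+(-1)·3+(2)·-1+(-2)·2 = -9
  [Θ]: (-2)·1+(-1)·0+(1)·0+(-1)·0+(2)·2+(-2)·0 = 2
⇒ L^-9 Θ^2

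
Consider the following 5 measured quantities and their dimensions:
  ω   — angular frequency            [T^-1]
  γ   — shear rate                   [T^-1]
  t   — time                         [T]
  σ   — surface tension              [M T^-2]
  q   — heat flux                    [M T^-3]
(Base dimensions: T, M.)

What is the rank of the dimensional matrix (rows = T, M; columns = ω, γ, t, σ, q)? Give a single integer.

2

Dimensional matrix (T×M by ω×γ×t×σ×q):
  T: [-1 -1  1 -2 -3]
  M: [ 0  0  0  1  1]
Echelon form has 2 nonzero rows (pivots: ω,σ)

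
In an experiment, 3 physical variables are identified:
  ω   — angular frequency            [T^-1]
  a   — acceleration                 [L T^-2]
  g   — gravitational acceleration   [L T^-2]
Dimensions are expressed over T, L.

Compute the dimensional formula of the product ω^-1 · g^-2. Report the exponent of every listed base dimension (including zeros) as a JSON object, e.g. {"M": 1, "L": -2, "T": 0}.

{"T": 5, "L": -2}

Write exponents as rows T,L / cols ω,a,g:
  T: [-1 -2 -2]
  L: [ 0  1  1]
  [T]: (-1)·-1+(-2)·-2 = 5
  [L]: (-1)·0+(-2)·1 = -2
⇒ T^5 L^-2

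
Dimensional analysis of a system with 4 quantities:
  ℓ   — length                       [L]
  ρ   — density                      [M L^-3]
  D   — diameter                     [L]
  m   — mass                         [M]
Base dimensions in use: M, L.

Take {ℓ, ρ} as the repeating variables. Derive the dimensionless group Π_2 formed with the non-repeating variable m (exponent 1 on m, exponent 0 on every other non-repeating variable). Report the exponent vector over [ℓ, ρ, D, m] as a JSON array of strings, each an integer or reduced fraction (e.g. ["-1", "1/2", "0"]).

Write exponents as rows M,L / cols ℓ,ρ,D,m:
  M: [ 0  1  0  1]
  L: [ 1 -3  1  0]
Row reduction gives pivot columns ℓ,ρ; rank = 2
Repeat: ℓ,ρ; free: D,m
RREF:
  r0: [   1    0    1    3]
  r1: [   0    1    0    1]
Fix exponent of m at 1, D at 0; solve each RREF row for its pivot's exponent:
  r0: exp(ℓ) + (3)·1 = 0 ⇒ exp(ℓ) = -3
  r1: exp(ρ) + (1)·1 = 0 ⇒ exp(ρ) = -1
Π_2 = ℓ^-3 · ρ^-1 · m

["-3", "-1", "0", "1"]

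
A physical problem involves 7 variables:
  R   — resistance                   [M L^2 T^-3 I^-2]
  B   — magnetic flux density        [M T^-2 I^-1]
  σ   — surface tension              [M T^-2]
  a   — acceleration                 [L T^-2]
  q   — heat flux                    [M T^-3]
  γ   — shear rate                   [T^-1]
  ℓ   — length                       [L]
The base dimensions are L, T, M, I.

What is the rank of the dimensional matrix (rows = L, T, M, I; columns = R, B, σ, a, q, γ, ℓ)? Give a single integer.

Exponent matrix [L,T,M,I] × [R,B,σ,a,q,γ,ℓ]:
  L: [ 2  0  0  1  0  0  1]
  T: [-3 -2 -2 -2 -3 -1  0]
  M: [ 1  1  1  0  1  0  0]
  I: [-2 -1  0  0  0  0  0]
RREF → pivots at {R,B,σ,a} ⇒ r = 4

4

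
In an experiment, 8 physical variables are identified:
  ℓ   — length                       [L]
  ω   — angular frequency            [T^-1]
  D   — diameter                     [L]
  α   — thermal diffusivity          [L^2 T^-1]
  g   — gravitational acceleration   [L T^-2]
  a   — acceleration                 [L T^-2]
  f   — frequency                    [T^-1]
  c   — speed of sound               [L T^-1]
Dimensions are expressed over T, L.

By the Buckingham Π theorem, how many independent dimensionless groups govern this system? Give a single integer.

Exponent matrix [T,L] × [ℓ,ω,D,α,g,a,f,c]:
  T: [ 0 -1  0 -1 -2 -2 -1 -1]
  L: [ 1  0  1  2  1  1  0  1]
RREF → pivots at {ℓ,ω} ⇒ r = 2
8 vars − rank 2 = 6 Π groups

6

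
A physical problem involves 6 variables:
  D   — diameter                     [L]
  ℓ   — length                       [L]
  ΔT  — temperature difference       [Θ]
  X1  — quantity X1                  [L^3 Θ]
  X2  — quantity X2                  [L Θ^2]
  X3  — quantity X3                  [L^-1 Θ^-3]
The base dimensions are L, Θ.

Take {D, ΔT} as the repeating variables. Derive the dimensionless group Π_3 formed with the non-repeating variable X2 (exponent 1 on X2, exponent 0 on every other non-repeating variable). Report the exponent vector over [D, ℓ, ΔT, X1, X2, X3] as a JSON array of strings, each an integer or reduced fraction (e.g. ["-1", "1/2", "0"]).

Write exponents as rows L,Θ / cols D,ℓ,ΔT,X1,X2,X3:
  L: [ 1  1  0  3  1 -1]
  Θ: [ 0  0  1  1  2 -3]
Row reduction gives pivot columns D,ΔT; rank = 2
Pivot set = {D,ΔT}, free = {ℓ,X1,X2,X3}
RREF:
  r0: [   1    1    0    3    1   -1]
  r1: [   0    0    1    1    2   -3]
Fix exponent of X2 at 1, ℓ at 0, X1 at 0, X3 at 0; solve each RREF row for its pivot's exponent:
  r0: exp(D) + (1)·1 = 0 ⇒ exp(D) = -1
  r1: exp(ΔT) + (2)·1 = 0 ⇒ exp(ΔT) = -2
Π_3 = D^-1 · ΔT^-2 · X2

["-1", "0", "-2", "0", "1", "0"]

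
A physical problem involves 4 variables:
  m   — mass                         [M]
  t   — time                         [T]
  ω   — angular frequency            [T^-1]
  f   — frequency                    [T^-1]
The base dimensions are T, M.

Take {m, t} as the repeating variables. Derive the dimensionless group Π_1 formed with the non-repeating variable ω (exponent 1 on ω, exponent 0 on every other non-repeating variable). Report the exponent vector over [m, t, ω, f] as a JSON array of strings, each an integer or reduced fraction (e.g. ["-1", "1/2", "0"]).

Dimensional matrix (T×M by m×t×ω×f):
  T: [ 0  1 -1 -1]
  M: [ 1  0  0  0]
RREF → pivots at {m,t} ⇒ r = 2
Repeat: m,t; free: ω,f
RREF:
  r0: [   1    0    0    0]
  r1: [   0    1   -1   -1]
Fix exponent of ω at 1, f at 0; solve each RREF row for its pivot's exponent:
  r0: exp(m) + (0)·1 = 0 ⇒ exp(m) = 0
  r1: exp(t) + (-1)·1 = 0 ⇒ exp(t) = 1
Π_1 = t · ω

["0", "1", "1", "0"]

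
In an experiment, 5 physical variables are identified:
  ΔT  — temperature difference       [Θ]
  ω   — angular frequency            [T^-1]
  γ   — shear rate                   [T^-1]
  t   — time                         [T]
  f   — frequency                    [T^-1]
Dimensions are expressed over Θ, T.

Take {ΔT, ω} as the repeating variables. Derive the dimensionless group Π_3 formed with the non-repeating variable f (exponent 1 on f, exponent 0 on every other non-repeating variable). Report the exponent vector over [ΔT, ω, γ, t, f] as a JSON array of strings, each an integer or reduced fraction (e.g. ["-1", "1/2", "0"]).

Write exponents as rows Θ,T / cols ΔT,ω,γ,t,f:
  Θ: [ 1  0  0  0  0]
  T: [ 0 -1 -1  1 -1]
Echelon form has 2 nonzero rows (pivots: ΔT,ω)
Pivot set = {ΔT,ω}, free = {γ,t,f}
RREF:
  r0: [   1    0    0    0    0]
  r1: [   0    1    1   -1    1]
Fix exponent of f at 1, γ at 0, t at 0; solve each RREF row for its pivot's exponent:
  r0: exp(ΔT) + (0)·1 = 0 ⇒ exp(ΔT) = 0
  r1: exp(ω) + (1)·1 = 0 ⇒ exp(ω) = -1
Π_3 = ω^-1 · f

["0", "-1", "0", "0", "1"]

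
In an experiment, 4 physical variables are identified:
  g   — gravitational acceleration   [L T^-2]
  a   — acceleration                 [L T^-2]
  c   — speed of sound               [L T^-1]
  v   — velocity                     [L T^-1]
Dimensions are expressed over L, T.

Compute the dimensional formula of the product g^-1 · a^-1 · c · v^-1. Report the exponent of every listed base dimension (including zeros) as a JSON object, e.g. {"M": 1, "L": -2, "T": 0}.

{"L": -2, "T": 4}

Dimensional matrix (L×T by g×a×c×v):
  L: [ 1  1  1  1]
  T: [-2 -2 -1 -1]
  [L]: (-1)·1+(-1)·1+(1)·1+(-1)·1 = -2
  [T]: (-1)·-2+(-1)·-2+(1)·-1+(-1)·-1 = 4
⇒ L^-2 T^4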